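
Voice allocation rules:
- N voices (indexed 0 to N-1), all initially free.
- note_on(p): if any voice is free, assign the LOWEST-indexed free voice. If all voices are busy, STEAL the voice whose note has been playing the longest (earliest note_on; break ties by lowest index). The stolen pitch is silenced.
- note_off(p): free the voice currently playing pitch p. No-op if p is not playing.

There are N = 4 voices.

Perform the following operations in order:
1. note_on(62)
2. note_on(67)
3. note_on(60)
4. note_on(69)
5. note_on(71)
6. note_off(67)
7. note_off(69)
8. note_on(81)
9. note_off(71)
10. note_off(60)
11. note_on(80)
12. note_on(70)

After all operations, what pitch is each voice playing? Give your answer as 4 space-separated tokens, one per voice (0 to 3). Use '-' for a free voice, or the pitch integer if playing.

Op 1: note_on(62): voice 0 is free -> assigned | voices=[62 - - -]
Op 2: note_on(67): voice 1 is free -> assigned | voices=[62 67 - -]
Op 3: note_on(60): voice 2 is free -> assigned | voices=[62 67 60 -]
Op 4: note_on(69): voice 3 is free -> assigned | voices=[62 67 60 69]
Op 5: note_on(71): all voices busy, STEAL voice 0 (pitch 62, oldest) -> assign | voices=[71 67 60 69]
Op 6: note_off(67): free voice 1 | voices=[71 - 60 69]
Op 7: note_off(69): free voice 3 | voices=[71 - 60 -]
Op 8: note_on(81): voice 1 is free -> assigned | voices=[71 81 60 -]
Op 9: note_off(71): free voice 0 | voices=[- 81 60 -]
Op 10: note_off(60): free voice 2 | voices=[- 81 - -]
Op 11: note_on(80): voice 0 is free -> assigned | voices=[80 81 - -]
Op 12: note_on(70): voice 2 is free -> assigned | voices=[80 81 70 -]

Answer: 80 81 70 -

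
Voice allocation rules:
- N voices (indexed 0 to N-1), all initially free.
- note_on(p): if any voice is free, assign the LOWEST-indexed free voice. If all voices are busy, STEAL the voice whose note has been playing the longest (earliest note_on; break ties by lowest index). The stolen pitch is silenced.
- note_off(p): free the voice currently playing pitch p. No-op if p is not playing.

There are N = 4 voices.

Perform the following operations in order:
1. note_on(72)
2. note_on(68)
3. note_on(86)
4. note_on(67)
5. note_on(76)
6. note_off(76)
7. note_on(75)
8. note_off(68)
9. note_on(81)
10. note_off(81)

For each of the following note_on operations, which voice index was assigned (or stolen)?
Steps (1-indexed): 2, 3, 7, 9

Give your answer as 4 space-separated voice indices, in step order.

Answer: 1 2 0 1

Derivation:
Op 1: note_on(72): voice 0 is free -> assigned | voices=[72 - - -]
Op 2: note_on(68): voice 1 is free -> assigned | voices=[72 68 - -]
Op 3: note_on(86): voice 2 is free -> assigned | voices=[72 68 86 -]
Op 4: note_on(67): voice 3 is free -> assigned | voices=[72 68 86 67]
Op 5: note_on(76): all voices busy, STEAL voice 0 (pitch 72, oldest) -> assign | voices=[76 68 86 67]
Op 6: note_off(76): free voice 0 | voices=[- 68 86 67]
Op 7: note_on(75): voice 0 is free -> assigned | voices=[75 68 86 67]
Op 8: note_off(68): free voice 1 | voices=[75 - 86 67]
Op 9: note_on(81): voice 1 is free -> assigned | voices=[75 81 86 67]
Op 10: note_off(81): free voice 1 | voices=[75 - 86 67]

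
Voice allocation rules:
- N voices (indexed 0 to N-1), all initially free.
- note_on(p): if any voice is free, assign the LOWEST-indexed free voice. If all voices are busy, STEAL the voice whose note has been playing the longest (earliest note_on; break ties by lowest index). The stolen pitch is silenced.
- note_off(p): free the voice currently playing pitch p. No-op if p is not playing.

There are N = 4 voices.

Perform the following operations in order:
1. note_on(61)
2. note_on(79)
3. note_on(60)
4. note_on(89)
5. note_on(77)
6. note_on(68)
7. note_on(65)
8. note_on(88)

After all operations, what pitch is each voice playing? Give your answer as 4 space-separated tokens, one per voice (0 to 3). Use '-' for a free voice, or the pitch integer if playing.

Answer: 77 68 65 88

Derivation:
Op 1: note_on(61): voice 0 is free -> assigned | voices=[61 - - -]
Op 2: note_on(79): voice 1 is free -> assigned | voices=[61 79 - -]
Op 3: note_on(60): voice 2 is free -> assigned | voices=[61 79 60 -]
Op 4: note_on(89): voice 3 is free -> assigned | voices=[61 79 60 89]
Op 5: note_on(77): all voices busy, STEAL voice 0 (pitch 61, oldest) -> assign | voices=[77 79 60 89]
Op 6: note_on(68): all voices busy, STEAL voice 1 (pitch 79, oldest) -> assign | voices=[77 68 60 89]
Op 7: note_on(65): all voices busy, STEAL voice 2 (pitch 60, oldest) -> assign | voices=[77 68 65 89]
Op 8: note_on(88): all voices busy, STEAL voice 3 (pitch 89, oldest) -> assign | voices=[77 68 65 88]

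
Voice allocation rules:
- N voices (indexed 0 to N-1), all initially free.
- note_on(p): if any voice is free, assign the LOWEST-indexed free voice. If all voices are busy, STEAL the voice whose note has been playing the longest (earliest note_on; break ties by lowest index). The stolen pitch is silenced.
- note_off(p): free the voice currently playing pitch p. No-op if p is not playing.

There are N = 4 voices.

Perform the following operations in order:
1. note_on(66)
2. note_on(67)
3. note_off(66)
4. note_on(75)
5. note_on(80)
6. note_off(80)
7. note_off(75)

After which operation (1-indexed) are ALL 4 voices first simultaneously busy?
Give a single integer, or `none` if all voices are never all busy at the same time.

Answer: none

Derivation:
Op 1: note_on(66): voice 0 is free -> assigned | voices=[66 - - -]
Op 2: note_on(67): voice 1 is free -> assigned | voices=[66 67 - -]
Op 3: note_off(66): free voice 0 | voices=[- 67 - -]
Op 4: note_on(75): voice 0 is free -> assigned | voices=[75 67 - -]
Op 5: note_on(80): voice 2 is free -> assigned | voices=[75 67 80 -]
Op 6: note_off(80): free voice 2 | voices=[75 67 - -]
Op 7: note_off(75): free voice 0 | voices=[- 67 - -]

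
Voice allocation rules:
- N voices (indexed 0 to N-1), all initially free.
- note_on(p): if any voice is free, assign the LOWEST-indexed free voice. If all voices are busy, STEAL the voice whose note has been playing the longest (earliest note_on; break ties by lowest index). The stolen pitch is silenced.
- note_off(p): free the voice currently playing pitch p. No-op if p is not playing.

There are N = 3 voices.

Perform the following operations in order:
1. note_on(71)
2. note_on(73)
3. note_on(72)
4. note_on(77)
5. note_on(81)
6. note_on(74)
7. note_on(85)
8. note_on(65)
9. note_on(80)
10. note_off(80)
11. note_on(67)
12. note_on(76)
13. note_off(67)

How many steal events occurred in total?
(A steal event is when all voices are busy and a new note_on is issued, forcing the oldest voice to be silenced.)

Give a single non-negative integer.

Answer: 7

Derivation:
Op 1: note_on(71): voice 0 is free -> assigned | voices=[71 - -]
Op 2: note_on(73): voice 1 is free -> assigned | voices=[71 73 -]
Op 3: note_on(72): voice 2 is free -> assigned | voices=[71 73 72]
Op 4: note_on(77): all voices busy, STEAL voice 0 (pitch 71, oldest) -> assign | voices=[77 73 72]
Op 5: note_on(81): all voices busy, STEAL voice 1 (pitch 73, oldest) -> assign | voices=[77 81 72]
Op 6: note_on(74): all voices busy, STEAL voice 2 (pitch 72, oldest) -> assign | voices=[77 81 74]
Op 7: note_on(85): all voices busy, STEAL voice 0 (pitch 77, oldest) -> assign | voices=[85 81 74]
Op 8: note_on(65): all voices busy, STEAL voice 1 (pitch 81, oldest) -> assign | voices=[85 65 74]
Op 9: note_on(80): all voices busy, STEAL voice 2 (pitch 74, oldest) -> assign | voices=[85 65 80]
Op 10: note_off(80): free voice 2 | voices=[85 65 -]
Op 11: note_on(67): voice 2 is free -> assigned | voices=[85 65 67]
Op 12: note_on(76): all voices busy, STEAL voice 0 (pitch 85, oldest) -> assign | voices=[76 65 67]
Op 13: note_off(67): free voice 2 | voices=[76 65 -]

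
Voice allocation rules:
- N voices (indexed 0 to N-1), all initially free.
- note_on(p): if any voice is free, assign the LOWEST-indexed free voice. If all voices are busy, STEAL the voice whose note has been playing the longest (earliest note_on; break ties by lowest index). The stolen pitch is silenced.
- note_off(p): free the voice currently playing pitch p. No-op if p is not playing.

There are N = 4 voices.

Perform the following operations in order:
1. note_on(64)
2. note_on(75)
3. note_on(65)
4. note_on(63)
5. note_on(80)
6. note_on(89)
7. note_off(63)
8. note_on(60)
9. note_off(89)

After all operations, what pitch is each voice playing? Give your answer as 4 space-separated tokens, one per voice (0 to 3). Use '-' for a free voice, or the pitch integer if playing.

Answer: 80 - 65 60

Derivation:
Op 1: note_on(64): voice 0 is free -> assigned | voices=[64 - - -]
Op 2: note_on(75): voice 1 is free -> assigned | voices=[64 75 - -]
Op 3: note_on(65): voice 2 is free -> assigned | voices=[64 75 65 -]
Op 4: note_on(63): voice 3 is free -> assigned | voices=[64 75 65 63]
Op 5: note_on(80): all voices busy, STEAL voice 0 (pitch 64, oldest) -> assign | voices=[80 75 65 63]
Op 6: note_on(89): all voices busy, STEAL voice 1 (pitch 75, oldest) -> assign | voices=[80 89 65 63]
Op 7: note_off(63): free voice 3 | voices=[80 89 65 -]
Op 8: note_on(60): voice 3 is free -> assigned | voices=[80 89 65 60]
Op 9: note_off(89): free voice 1 | voices=[80 - 65 60]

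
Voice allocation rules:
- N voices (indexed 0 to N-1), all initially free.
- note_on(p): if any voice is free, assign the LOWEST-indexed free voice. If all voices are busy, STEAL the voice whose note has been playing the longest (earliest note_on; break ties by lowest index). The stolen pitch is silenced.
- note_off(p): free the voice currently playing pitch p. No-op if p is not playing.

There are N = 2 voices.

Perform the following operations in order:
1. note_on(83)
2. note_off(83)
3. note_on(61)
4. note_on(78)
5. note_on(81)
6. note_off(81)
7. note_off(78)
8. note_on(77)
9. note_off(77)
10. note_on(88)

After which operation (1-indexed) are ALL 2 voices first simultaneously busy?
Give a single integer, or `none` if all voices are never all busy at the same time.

Op 1: note_on(83): voice 0 is free -> assigned | voices=[83 -]
Op 2: note_off(83): free voice 0 | voices=[- -]
Op 3: note_on(61): voice 0 is free -> assigned | voices=[61 -]
Op 4: note_on(78): voice 1 is free -> assigned | voices=[61 78]
Op 5: note_on(81): all voices busy, STEAL voice 0 (pitch 61, oldest) -> assign | voices=[81 78]
Op 6: note_off(81): free voice 0 | voices=[- 78]
Op 7: note_off(78): free voice 1 | voices=[- -]
Op 8: note_on(77): voice 0 is free -> assigned | voices=[77 -]
Op 9: note_off(77): free voice 0 | voices=[- -]
Op 10: note_on(88): voice 0 is free -> assigned | voices=[88 -]

Answer: 4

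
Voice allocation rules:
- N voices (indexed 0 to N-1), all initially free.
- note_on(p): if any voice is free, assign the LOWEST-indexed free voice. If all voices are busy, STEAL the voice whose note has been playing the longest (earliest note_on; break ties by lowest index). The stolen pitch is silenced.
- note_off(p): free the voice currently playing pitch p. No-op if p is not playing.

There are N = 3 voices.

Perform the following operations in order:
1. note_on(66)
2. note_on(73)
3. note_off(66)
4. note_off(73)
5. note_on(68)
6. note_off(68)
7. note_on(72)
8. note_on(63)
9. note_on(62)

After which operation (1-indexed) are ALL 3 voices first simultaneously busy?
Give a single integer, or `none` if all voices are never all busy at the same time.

Op 1: note_on(66): voice 0 is free -> assigned | voices=[66 - -]
Op 2: note_on(73): voice 1 is free -> assigned | voices=[66 73 -]
Op 3: note_off(66): free voice 0 | voices=[- 73 -]
Op 4: note_off(73): free voice 1 | voices=[- - -]
Op 5: note_on(68): voice 0 is free -> assigned | voices=[68 - -]
Op 6: note_off(68): free voice 0 | voices=[- - -]
Op 7: note_on(72): voice 0 is free -> assigned | voices=[72 - -]
Op 8: note_on(63): voice 1 is free -> assigned | voices=[72 63 -]
Op 9: note_on(62): voice 2 is free -> assigned | voices=[72 63 62]

Answer: 9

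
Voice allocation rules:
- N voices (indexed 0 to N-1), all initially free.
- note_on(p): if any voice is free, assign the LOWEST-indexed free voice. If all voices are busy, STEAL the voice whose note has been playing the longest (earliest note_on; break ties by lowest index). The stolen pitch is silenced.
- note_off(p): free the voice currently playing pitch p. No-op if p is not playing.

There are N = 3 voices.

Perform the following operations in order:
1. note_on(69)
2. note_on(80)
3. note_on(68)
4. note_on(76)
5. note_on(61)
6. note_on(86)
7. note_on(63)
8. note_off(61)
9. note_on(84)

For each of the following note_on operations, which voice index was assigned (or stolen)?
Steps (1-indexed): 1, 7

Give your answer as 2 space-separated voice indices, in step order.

Answer: 0 0

Derivation:
Op 1: note_on(69): voice 0 is free -> assigned | voices=[69 - -]
Op 2: note_on(80): voice 1 is free -> assigned | voices=[69 80 -]
Op 3: note_on(68): voice 2 is free -> assigned | voices=[69 80 68]
Op 4: note_on(76): all voices busy, STEAL voice 0 (pitch 69, oldest) -> assign | voices=[76 80 68]
Op 5: note_on(61): all voices busy, STEAL voice 1 (pitch 80, oldest) -> assign | voices=[76 61 68]
Op 6: note_on(86): all voices busy, STEAL voice 2 (pitch 68, oldest) -> assign | voices=[76 61 86]
Op 7: note_on(63): all voices busy, STEAL voice 0 (pitch 76, oldest) -> assign | voices=[63 61 86]
Op 8: note_off(61): free voice 1 | voices=[63 - 86]
Op 9: note_on(84): voice 1 is free -> assigned | voices=[63 84 86]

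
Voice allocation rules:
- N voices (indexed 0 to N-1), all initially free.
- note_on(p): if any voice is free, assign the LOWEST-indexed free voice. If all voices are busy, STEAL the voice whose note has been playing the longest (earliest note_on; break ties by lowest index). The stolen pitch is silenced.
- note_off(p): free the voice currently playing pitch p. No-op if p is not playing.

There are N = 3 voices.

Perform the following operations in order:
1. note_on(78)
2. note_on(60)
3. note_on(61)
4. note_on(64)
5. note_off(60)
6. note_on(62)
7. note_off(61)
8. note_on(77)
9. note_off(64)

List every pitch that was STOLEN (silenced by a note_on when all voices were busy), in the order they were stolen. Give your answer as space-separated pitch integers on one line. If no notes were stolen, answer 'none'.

Op 1: note_on(78): voice 0 is free -> assigned | voices=[78 - -]
Op 2: note_on(60): voice 1 is free -> assigned | voices=[78 60 -]
Op 3: note_on(61): voice 2 is free -> assigned | voices=[78 60 61]
Op 4: note_on(64): all voices busy, STEAL voice 0 (pitch 78, oldest) -> assign | voices=[64 60 61]
Op 5: note_off(60): free voice 1 | voices=[64 - 61]
Op 6: note_on(62): voice 1 is free -> assigned | voices=[64 62 61]
Op 7: note_off(61): free voice 2 | voices=[64 62 -]
Op 8: note_on(77): voice 2 is free -> assigned | voices=[64 62 77]
Op 9: note_off(64): free voice 0 | voices=[- 62 77]

Answer: 78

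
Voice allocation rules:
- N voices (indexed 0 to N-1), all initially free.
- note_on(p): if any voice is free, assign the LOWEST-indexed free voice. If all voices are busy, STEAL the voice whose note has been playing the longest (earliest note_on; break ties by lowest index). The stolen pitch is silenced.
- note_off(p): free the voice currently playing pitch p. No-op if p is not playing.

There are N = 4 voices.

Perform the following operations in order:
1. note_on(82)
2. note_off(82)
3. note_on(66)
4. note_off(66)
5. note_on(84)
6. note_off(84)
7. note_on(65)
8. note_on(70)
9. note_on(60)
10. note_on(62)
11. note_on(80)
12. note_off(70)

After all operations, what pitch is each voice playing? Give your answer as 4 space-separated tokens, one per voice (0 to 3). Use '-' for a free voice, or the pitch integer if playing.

Answer: 80 - 60 62

Derivation:
Op 1: note_on(82): voice 0 is free -> assigned | voices=[82 - - -]
Op 2: note_off(82): free voice 0 | voices=[- - - -]
Op 3: note_on(66): voice 0 is free -> assigned | voices=[66 - - -]
Op 4: note_off(66): free voice 0 | voices=[- - - -]
Op 5: note_on(84): voice 0 is free -> assigned | voices=[84 - - -]
Op 6: note_off(84): free voice 0 | voices=[- - - -]
Op 7: note_on(65): voice 0 is free -> assigned | voices=[65 - - -]
Op 8: note_on(70): voice 1 is free -> assigned | voices=[65 70 - -]
Op 9: note_on(60): voice 2 is free -> assigned | voices=[65 70 60 -]
Op 10: note_on(62): voice 3 is free -> assigned | voices=[65 70 60 62]
Op 11: note_on(80): all voices busy, STEAL voice 0 (pitch 65, oldest) -> assign | voices=[80 70 60 62]
Op 12: note_off(70): free voice 1 | voices=[80 - 60 62]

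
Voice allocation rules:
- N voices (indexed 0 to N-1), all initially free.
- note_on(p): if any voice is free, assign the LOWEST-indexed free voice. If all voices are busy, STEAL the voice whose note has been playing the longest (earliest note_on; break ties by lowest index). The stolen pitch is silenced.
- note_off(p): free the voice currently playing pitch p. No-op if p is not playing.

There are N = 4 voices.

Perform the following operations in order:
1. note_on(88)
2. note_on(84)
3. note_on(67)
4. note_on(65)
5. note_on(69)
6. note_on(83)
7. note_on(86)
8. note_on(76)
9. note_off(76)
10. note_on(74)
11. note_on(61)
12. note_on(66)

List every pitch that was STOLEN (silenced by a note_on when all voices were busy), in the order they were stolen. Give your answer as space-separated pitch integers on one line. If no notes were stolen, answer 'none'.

Op 1: note_on(88): voice 0 is free -> assigned | voices=[88 - - -]
Op 2: note_on(84): voice 1 is free -> assigned | voices=[88 84 - -]
Op 3: note_on(67): voice 2 is free -> assigned | voices=[88 84 67 -]
Op 4: note_on(65): voice 3 is free -> assigned | voices=[88 84 67 65]
Op 5: note_on(69): all voices busy, STEAL voice 0 (pitch 88, oldest) -> assign | voices=[69 84 67 65]
Op 6: note_on(83): all voices busy, STEAL voice 1 (pitch 84, oldest) -> assign | voices=[69 83 67 65]
Op 7: note_on(86): all voices busy, STEAL voice 2 (pitch 67, oldest) -> assign | voices=[69 83 86 65]
Op 8: note_on(76): all voices busy, STEAL voice 3 (pitch 65, oldest) -> assign | voices=[69 83 86 76]
Op 9: note_off(76): free voice 3 | voices=[69 83 86 -]
Op 10: note_on(74): voice 3 is free -> assigned | voices=[69 83 86 74]
Op 11: note_on(61): all voices busy, STEAL voice 0 (pitch 69, oldest) -> assign | voices=[61 83 86 74]
Op 12: note_on(66): all voices busy, STEAL voice 1 (pitch 83, oldest) -> assign | voices=[61 66 86 74]

Answer: 88 84 67 65 69 83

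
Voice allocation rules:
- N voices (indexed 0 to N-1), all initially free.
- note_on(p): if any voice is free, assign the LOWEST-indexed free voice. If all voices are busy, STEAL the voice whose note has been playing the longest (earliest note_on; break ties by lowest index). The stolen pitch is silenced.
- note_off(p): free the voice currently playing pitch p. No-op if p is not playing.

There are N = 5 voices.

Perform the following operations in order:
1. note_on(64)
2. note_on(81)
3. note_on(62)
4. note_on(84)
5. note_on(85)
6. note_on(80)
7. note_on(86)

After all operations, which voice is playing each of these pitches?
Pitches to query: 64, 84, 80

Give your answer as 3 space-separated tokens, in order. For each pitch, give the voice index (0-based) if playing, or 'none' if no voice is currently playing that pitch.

Op 1: note_on(64): voice 0 is free -> assigned | voices=[64 - - - -]
Op 2: note_on(81): voice 1 is free -> assigned | voices=[64 81 - - -]
Op 3: note_on(62): voice 2 is free -> assigned | voices=[64 81 62 - -]
Op 4: note_on(84): voice 3 is free -> assigned | voices=[64 81 62 84 -]
Op 5: note_on(85): voice 4 is free -> assigned | voices=[64 81 62 84 85]
Op 6: note_on(80): all voices busy, STEAL voice 0 (pitch 64, oldest) -> assign | voices=[80 81 62 84 85]
Op 7: note_on(86): all voices busy, STEAL voice 1 (pitch 81, oldest) -> assign | voices=[80 86 62 84 85]

Answer: none 3 0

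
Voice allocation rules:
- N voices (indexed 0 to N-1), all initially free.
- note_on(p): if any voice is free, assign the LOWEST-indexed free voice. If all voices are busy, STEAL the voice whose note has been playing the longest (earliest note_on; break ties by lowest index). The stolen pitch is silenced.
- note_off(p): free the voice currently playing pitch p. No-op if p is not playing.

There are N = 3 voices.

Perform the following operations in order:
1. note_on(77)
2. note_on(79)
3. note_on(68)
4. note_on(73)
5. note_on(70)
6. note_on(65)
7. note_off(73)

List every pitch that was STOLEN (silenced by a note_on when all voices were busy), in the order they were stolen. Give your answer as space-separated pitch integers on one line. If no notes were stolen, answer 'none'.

Answer: 77 79 68

Derivation:
Op 1: note_on(77): voice 0 is free -> assigned | voices=[77 - -]
Op 2: note_on(79): voice 1 is free -> assigned | voices=[77 79 -]
Op 3: note_on(68): voice 2 is free -> assigned | voices=[77 79 68]
Op 4: note_on(73): all voices busy, STEAL voice 0 (pitch 77, oldest) -> assign | voices=[73 79 68]
Op 5: note_on(70): all voices busy, STEAL voice 1 (pitch 79, oldest) -> assign | voices=[73 70 68]
Op 6: note_on(65): all voices busy, STEAL voice 2 (pitch 68, oldest) -> assign | voices=[73 70 65]
Op 7: note_off(73): free voice 0 | voices=[- 70 65]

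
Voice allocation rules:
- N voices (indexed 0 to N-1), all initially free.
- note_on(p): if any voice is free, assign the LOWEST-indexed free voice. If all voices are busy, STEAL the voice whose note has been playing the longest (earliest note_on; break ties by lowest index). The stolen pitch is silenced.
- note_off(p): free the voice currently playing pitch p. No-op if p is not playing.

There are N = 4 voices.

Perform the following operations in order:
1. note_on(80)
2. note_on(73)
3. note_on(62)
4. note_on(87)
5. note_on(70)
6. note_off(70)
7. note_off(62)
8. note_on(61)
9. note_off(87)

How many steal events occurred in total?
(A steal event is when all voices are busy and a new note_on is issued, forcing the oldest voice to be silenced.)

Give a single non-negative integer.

Answer: 1

Derivation:
Op 1: note_on(80): voice 0 is free -> assigned | voices=[80 - - -]
Op 2: note_on(73): voice 1 is free -> assigned | voices=[80 73 - -]
Op 3: note_on(62): voice 2 is free -> assigned | voices=[80 73 62 -]
Op 4: note_on(87): voice 3 is free -> assigned | voices=[80 73 62 87]
Op 5: note_on(70): all voices busy, STEAL voice 0 (pitch 80, oldest) -> assign | voices=[70 73 62 87]
Op 6: note_off(70): free voice 0 | voices=[- 73 62 87]
Op 7: note_off(62): free voice 2 | voices=[- 73 - 87]
Op 8: note_on(61): voice 0 is free -> assigned | voices=[61 73 - 87]
Op 9: note_off(87): free voice 3 | voices=[61 73 - -]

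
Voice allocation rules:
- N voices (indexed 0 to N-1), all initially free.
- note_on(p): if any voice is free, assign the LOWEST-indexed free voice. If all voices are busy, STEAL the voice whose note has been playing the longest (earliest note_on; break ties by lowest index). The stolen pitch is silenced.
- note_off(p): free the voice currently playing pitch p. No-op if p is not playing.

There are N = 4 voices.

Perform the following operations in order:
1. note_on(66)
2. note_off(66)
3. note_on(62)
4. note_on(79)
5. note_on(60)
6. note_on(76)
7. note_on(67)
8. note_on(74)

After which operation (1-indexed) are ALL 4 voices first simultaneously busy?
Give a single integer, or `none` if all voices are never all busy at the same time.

Op 1: note_on(66): voice 0 is free -> assigned | voices=[66 - - -]
Op 2: note_off(66): free voice 0 | voices=[- - - -]
Op 3: note_on(62): voice 0 is free -> assigned | voices=[62 - - -]
Op 4: note_on(79): voice 1 is free -> assigned | voices=[62 79 - -]
Op 5: note_on(60): voice 2 is free -> assigned | voices=[62 79 60 -]
Op 6: note_on(76): voice 3 is free -> assigned | voices=[62 79 60 76]
Op 7: note_on(67): all voices busy, STEAL voice 0 (pitch 62, oldest) -> assign | voices=[67 79 60 76]
Op 8: note_on(74): all voices busy, STEAL voice 1 (pitch 79, oldest) -> assign | voices=[67 74 60 76]

Answer: 6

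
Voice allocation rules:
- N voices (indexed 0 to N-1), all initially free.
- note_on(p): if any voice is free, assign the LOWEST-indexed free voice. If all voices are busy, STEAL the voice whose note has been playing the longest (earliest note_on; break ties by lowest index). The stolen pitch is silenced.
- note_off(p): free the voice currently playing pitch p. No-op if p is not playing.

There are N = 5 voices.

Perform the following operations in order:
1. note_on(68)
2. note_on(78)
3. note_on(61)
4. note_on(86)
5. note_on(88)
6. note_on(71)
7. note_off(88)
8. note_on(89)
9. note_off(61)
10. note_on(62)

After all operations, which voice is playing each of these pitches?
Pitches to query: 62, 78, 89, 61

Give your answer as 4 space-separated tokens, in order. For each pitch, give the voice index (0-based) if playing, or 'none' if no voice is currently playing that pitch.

Answer: 2 1 4 none

Derivation:
Op 1: note_on(68): voice 0 is free -> assigned | voices=[68 - - - -]
Op 2: note_on(78): voice 1 is free -> assigned | voices=[68 78 - - -]
Op 3: note_on(61): voice 2 is free -> assigned | voices=[68 78 61 - -]
Op 4: note_on(86): voice 3 is free -> assigned | voices=[68 78 61 86 -]
Op 5: note_on(88): voice 4 is free -> assigned | voices=[68 78 61 86 88]
Op 6: note_on(71): all voices busy, STEAL voice 0 (pitch 68, oldest) -> assign | voices=[71 78 61 86 88]
Op 7: note_off(88): free voice 4 | voices=[71 78 61 86 -]
Op 8: note_on(89): voice 4 is free -> assigned | voices=[71 78 61 86 89]
Op 9: note_off(61): free voice 2 | voices=[71 78 - 86 89]
Op 10: note_on(62): voice 2 is free -> assigned | voices=[71 78 62 86 89]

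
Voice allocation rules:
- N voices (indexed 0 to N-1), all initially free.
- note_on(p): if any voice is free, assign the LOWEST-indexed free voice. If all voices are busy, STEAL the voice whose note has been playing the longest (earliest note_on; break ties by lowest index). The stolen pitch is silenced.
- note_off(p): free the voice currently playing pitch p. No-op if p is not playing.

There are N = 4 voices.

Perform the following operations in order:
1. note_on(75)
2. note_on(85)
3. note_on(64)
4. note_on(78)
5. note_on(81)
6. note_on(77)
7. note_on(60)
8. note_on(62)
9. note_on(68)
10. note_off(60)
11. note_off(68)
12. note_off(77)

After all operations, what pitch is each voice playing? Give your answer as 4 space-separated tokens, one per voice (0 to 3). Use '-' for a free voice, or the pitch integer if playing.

Answer: - - - 62

Derivation:
Op 1: note_on(75): voice 0 is free -> assigned | voices=[75 - - -]
Op 2: note_on(85): voice 1 is free -> assigned | voices=[75 85 - -]
Op 3: note_on(64): voice 2 is free -> assigned | voices=[75 85 64 -]
Op 4: note_on(78): voice 3 is free -> assigned | voices=[75 85 64 78]
Op 5: note_on(81): all voices busy, STEAL voice 0 (pitch 75, oldest) -> assign | voices=[81 85 64 78]
Op 6: note_on(77): all voices busy, STEAL voice 1 (pitch 85, oldest) -> assign | voices=[81 77 64 78]
Op 7: note_on(60): all voices busy, STEAL voice 2 (pitch 64, oldest) -> assign | voices=[81 77 60 78]
Op 8: note_on(62): all voices busy, STEAL voice 3 (pitch 78, oldest) -> assign | voices=[81 77 60 62]
Op 9: note_on(68): all voices busy, STEAL voice 0 (pitch 81, oldest) -> assign | voices=[68 77 60 62]
Op 10: note_off(60): free voice 2 | voices=[68 77 - 62]
Op 11: note_off(68): free voice 0 | voices=[- 77 - 62]
Op 12: note_off(77): free voice 1 | voices=[- - - 62]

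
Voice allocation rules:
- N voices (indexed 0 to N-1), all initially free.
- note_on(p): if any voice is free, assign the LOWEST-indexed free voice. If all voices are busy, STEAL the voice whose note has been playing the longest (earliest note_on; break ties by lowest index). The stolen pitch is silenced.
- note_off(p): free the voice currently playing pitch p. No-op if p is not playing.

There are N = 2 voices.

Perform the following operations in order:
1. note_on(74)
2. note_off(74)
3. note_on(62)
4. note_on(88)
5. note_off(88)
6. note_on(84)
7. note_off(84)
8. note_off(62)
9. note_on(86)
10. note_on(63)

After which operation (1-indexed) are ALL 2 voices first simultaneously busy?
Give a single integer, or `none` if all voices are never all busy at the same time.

Op 1: note_on(74): voice 0 is free -> assigned | voices=[74 -]
Op 2: note_off(74): free voice 0 | voices=[- -]
Op 3: note_on(62): voice 0 is free -> assigned | voices=[62 -]
Op 4: note_on(88): voice 1 is free -> assigned | voices=[62 88]
Op 5: note_off(88): free voice 1 | voices=[62 -]
Op 6: note_on(84): voice 1 is free -> assigned | voices=[62 84]
Op 7: note_off(84): free voice 1 | voices=[62 -]
Op 8: note_off(62): free voice 0 | voices=[- -]
Op 9: note_on(86): voice 0 is free -> assigned | voices=[86 -]
Op 10: note_on(63): voice 1 is free -> assigned | voices=[86 63]

Answer: 4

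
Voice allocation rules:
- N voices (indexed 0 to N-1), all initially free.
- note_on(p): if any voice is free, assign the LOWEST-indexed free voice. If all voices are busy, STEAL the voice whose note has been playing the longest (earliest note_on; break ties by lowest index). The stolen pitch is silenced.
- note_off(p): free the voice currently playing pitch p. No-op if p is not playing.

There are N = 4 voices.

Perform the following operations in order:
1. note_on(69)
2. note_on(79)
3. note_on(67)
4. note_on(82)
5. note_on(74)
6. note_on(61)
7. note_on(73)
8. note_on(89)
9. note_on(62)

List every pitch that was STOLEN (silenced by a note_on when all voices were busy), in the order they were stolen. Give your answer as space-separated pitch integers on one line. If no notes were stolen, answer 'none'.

Op 1: note_on(69): voice 0 is free -> assigned | voices=[69 - - -]
Op 2: note_on(79): voice 1 is free -> assigned | voices=[69 79 - -]
Op 3: note_on(67): voice 2 is free -> assigned | voices=[69 79 67 -]
Op 4: note_on(82): voice 3 is free -> assigned | voices=[69 79 67 82]
Op 5: note_on(74): all voices busy, STEAL voice 0 (pitch 69, oldest) -> assign | voices=[74 79 67 82]
Op 6: note_on(61): all voices busy, STEAL voice 1 (pitch 79, oldest) -> assign | voices=[74 61 67 82]
Op 7: note_on(73): all voices busy, STEAL voice 2 (pitch 67, oldest) -> assign | voices=[74 61 73 82]
Op 8: note_on(89): all voices busy, STEAL voice 3 (pitch 82, oldest) -> assign | voices=[74 61 73 89]
Op 9: note_on(62): all voices busy, STEAL voice 0 (pitch 74, oldest) -> assign | voices=[62 61 73 89]

Answer: 69 79 67 82 74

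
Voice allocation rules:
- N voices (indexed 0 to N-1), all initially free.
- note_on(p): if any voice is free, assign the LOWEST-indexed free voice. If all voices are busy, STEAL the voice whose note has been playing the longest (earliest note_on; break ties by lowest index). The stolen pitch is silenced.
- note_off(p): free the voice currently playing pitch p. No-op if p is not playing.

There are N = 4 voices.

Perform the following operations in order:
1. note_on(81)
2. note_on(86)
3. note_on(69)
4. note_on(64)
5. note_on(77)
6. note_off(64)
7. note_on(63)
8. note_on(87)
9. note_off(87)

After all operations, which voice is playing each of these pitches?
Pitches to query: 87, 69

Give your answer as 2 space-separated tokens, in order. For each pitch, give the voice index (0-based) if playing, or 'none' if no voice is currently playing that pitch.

Answer: none 2

Derivation:
Op 1: note_on(81): voice 0 is free -> assigned | voices=[81 - - -]
Op 2: note_on(86): voice 1 is free -> assigned | voices=[81 86 - -]
Op 3: note_on(69): voice 2 is free -> assigned | voices=[81 86 69 -]
Op 4: note_on(64): voice 3 is free -> assigned | voices=[81 86 69 64]
Op 5: note_on(77): all voices busy, STEAL voice 0 (pitch 81, oldest) -> assign | voices=[77 86 69 64]
Op 6: note_off(64): free voice 3 | voices=[77 86 69 -]
Op 7: note_on(63): voice 3 is free -> assigned | voices=[77 86 69 63]
Op 8: note_on(87): all voices busy, STEAL voice 1 (pitch 86, oldest) -> assign | voices=[77 87 69 63]
Op 9: note_off(87): free voice 1 | voices=[77 - 69 63]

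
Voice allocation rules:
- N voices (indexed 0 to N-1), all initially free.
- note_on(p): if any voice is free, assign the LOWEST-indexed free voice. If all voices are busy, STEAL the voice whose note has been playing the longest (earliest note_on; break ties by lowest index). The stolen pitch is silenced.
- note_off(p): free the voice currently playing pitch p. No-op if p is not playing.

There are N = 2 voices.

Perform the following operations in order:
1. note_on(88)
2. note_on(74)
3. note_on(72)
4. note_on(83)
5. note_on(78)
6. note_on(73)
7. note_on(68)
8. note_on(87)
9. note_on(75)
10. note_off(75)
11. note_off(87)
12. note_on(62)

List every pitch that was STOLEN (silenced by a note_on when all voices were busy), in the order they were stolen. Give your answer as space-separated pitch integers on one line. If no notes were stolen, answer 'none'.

Op 1: note_on(88): voice 0 is free -> assigned | voices=[88 -]
Op 2: note_on(74): voice 1 is free -> assigned | voices=[88 74]
Op 3: note_on(72): all voices busy, STEAL voice 0 (pitch 88, oldest) -> assign | voices=[72 74]
Op 4: note_on(83): all voices busy, STEAL voice 1 (pitch 74, oldest) -> assign | voices=[72 83]
Op 5: note_on(78): all voices busy, STEAL voice 0 (pitch 72, oldest) -> assign | voices=[78 83]
Op 6: note_on(73): all voices busy, STEAL voice 1 (pitch 83, oldest) -> assign | voices=[78 73]
Op 7: note_on(68): all voices busy, STEAL voice 0 (pitch 78, oldest) -> assign | voices=[68 73]
Op 8: note_on(87): all voices busy, STEAL voice 1 (pitch 73, oldest) -> assign | voices=[68 87]
Op 9: note_on(75): all voices busy, STEAL voice 0 (pitch 68, oldest) -> assign | voices=[75 87]
Op 10: note_off(75): free voice 0 | voices=[- 87]
Op 11: note_off(87): free voice 1 | voices=[- -]
Op 12: note_on(62): voice 0 is free -> assigned | voices=[62 -]

Answer: 88 74 72 83 78 73 68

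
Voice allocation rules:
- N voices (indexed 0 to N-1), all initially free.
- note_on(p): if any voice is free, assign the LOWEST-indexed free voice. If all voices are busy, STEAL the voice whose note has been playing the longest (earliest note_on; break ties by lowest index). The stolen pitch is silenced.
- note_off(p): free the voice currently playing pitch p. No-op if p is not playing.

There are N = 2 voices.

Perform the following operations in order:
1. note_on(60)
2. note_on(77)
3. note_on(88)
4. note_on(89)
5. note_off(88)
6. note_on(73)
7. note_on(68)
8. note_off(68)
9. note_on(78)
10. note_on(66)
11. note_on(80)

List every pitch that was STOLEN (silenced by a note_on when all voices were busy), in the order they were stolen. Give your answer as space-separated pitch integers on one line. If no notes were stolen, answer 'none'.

Answer: 60 77 89 73 78

Derivation:
Op 1: note_on(60): voice 0 is free -> assigned | voices=[60 -]
Op 2: note_on(77): voice 1 is free -> assigned | voices=[60 77]
Op 3: note_on(88): all voices busy, STEAL voice 0 (pitch 60, oldest) -> assign | voices=[88 77]
Op 4: note_on(89): all voices busy, STEAL voice 1 (pitch 77, oldest) -> assign | voices=[88 89]
Op 5: note_off(88): free voice 0 | voices=[- 89]
Op 6: note_on(73): voice 0 is free -> assigned | voices=[73 89]
Op 7: note_on(68): all voices busy, STEAL voice 1 (pitch 89, oldest) -> assign | voices=[73 68]
Op 8: note_off(68): free voice 1 | voices=[73 -]
Op 9: note_on(78): voice 1 is free -> assigned | voices=[73 78]
Op 10: note_on(66): all voices busy, STEAL voice 0 (pitch 73, oldest) -> assign | voices=[66 78]
Op 11: note_on(80): all voices busy, STEAL voice 1 (pitch 78, oldest) -> assign | voices=[66 80]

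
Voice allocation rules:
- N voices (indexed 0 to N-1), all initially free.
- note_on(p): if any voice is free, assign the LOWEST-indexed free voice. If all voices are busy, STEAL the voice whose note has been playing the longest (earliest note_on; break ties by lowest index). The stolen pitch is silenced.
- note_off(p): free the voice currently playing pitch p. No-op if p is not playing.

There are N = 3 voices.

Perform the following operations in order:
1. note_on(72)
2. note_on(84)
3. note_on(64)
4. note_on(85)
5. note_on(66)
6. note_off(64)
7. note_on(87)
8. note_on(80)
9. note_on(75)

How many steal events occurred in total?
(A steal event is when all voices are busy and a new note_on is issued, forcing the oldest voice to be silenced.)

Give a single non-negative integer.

Answer: 4

Derivation:
Op 1: note_on(72): voice 0 is free -> assigned | voices=[72 - -]
Op 2: note_on(84): voice 1 is free -> assigned | voices=[72 84 -]
Op 3: note_on(64): voice 2 is free -> assigned | voices=[72 84 64]
Op 4: note_on(85): all voices busy, STEAL voice 0 (pitch 72, oldest) -> assign | voices=[85 84 64]
Op 5: note_on(66): all voices busy, STEAL voice 1 (pitch 84, oldest) -> assign | voices=[85 66 64]
Op 6: note_off(64): free voice 2 | voices=[85 66 -]
Op 7: note_on(87): voice 2 is free -> assigned | voices=[85 66 87]
Op 8: note_on(80): all voices busy, STEAL voice 0 (pitch 85, oldest) -> assign | voices=[80 66 87]
Op 9: note_on(75): all voices busy, STEAL voice 1 (pitch 66, oldest) -> assign | voices=[80 75 87]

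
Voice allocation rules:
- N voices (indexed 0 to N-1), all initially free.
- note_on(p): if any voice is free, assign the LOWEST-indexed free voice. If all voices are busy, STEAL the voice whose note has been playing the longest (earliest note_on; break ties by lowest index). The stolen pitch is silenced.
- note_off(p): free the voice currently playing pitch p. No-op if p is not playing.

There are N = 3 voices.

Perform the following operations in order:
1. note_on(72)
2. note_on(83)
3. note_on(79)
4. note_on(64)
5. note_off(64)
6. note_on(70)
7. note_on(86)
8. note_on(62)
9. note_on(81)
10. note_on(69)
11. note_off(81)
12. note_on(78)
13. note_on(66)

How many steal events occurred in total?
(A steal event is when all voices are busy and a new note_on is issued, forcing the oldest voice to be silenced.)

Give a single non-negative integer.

Answer: 6

Derivation:
Op 1: note_on(72): voice 0 is free -> assigned | voices=[72 - -]
Op 2: note_on(83): voice 1 is free -> assigned | voices=[72 83 -]
Op 3: note_on(79): voice 2 is free -> assigned | voices=[72 83 79]
Op 4: note_on(64): all voices busy, STEAL voice 0 (pitch 72, oldest) -> assign | voices=[64 83 79]
Op 5: note_off(64): free voice 0 | voices=[- 83 79]
Op 6: note_on(70): voice 0 is free -> assigned | voices=[70 83 79]
Op 7: note_on(86): all voices busy, STEAL voice 1 (pitch 83, oldest) -> assign | voices=[70 86 79]
Op 8: note_on(62): all voices busy, STEAL voice 2 (pitch 79, oldest) -> assign | voices=[70 86 62]
Op 9: note_on(81): all voices busy, STEAL voice 0 (pitch 70, oldest) -> assign | voices=[81 86 62]
Op 10: note_on(69): all voices busy, STEAL voice 1 (pitch 86, oldest) -> assign | voices=[81 69 62]
Op 11: note_off(81): free voice 0 | voices=[- 69 62]
Op 12: note_on(78): voice 0 is free -> assigned | voices=[78 69 62]
Op 13: note_on(66): all voices busy, STEAL voice 2 (pitch 62, oldest) -> assign | voices=[78 69 66]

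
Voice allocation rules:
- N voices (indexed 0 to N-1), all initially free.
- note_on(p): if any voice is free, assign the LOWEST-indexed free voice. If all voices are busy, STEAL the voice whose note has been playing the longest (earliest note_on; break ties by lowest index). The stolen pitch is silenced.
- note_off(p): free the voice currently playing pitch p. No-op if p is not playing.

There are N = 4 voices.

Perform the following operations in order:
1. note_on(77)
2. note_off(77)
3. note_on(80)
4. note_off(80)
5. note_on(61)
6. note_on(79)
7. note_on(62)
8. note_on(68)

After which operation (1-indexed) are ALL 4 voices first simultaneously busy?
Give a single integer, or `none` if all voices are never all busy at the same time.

Op 1: note_on(77): voice 0 is free -> assigned | voices=[77 - - -]
Op 2: note_off(77): free voice 0 | voices=[- - - -]
Op 3: note_on(80): voice 0 is free -> assigned | voices=[80 - - -]
Op 4: note_off(80): free voice 0 | voices=[- - - -]
Op 5: note_on(61): voice 0 is free -> assigned | voices=[61 - - -]
Op 6: note_on(79): voice 1 is free -> assigned | voices=[61 79 - -]
Op 7: note_on(62): voice 2 is free -> assigned | voices=[61 79 62 -]
Op 8: note_on(68): voice 3 is free -> assigned | voices=[61 79 62 68]

Answer: 8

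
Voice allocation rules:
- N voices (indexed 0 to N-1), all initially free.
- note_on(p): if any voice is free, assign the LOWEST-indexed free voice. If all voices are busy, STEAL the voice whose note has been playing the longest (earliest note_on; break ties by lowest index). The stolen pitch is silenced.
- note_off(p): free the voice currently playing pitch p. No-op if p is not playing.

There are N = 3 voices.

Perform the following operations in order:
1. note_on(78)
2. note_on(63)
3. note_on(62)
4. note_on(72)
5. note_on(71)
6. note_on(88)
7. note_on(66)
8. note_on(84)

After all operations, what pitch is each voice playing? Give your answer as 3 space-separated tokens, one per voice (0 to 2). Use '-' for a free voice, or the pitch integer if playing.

Op 1: note_on(78): voice 0 is free -> assigned | voices=[78 - -]
Op 2: note_on(63): voice 1 is free -> assigned | voices=[78 63 -]
Op 3: note_on(62): voice 2 is free -> assigned | voices=[78 63 62]
Op 4: note_on(72): all voices busy, STEAL voice 0 (pitch 78, oldest) -> assign | voices=[72 63 62]
Op 5: note_on(71): all voices busy, STEAL voice 1 (pitch 63, oldest) -> assign | voices=[72 71 62]
Op 6: note_on(88): all voices busy, STEAL voice 2 (pitch 62, oldest) -> assign | voices=[72 71 88]
Op 7: note_on(66): all voices busy, STEAL voice 0 (pitch 72, oldest) -> assign | voices=[66 71 88]
Op 8: note_on(84): all voices busy, STEAL voice 1 (pitch 71, oldest) -> assign | voices=[66 84 88]

Answer: 66 84 88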